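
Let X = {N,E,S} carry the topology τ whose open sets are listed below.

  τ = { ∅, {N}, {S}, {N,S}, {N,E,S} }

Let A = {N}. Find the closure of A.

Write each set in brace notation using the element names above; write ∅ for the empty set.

cl via duality: int({E,S}) = {S}, so X∖{S} = {N,E}

{N,E}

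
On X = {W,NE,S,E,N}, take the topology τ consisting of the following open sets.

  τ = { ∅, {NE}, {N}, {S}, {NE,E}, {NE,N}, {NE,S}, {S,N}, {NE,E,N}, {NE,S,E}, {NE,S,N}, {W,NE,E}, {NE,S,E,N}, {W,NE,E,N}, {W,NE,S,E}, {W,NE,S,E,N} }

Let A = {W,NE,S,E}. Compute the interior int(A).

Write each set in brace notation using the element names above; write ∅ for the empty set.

{W,NE,S,E}

opens ⊆ A: ∅, {S}, {NE}, {NE,S}, {NE,E}, {W,NE,E}, {NE,S,E}, {W,NE,S,E}; union → int = {W,NE,S,E}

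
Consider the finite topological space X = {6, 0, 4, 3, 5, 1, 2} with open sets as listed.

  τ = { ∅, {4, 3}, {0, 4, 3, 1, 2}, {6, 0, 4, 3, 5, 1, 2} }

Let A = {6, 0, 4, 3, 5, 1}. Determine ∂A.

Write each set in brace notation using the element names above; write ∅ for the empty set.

{6, 0, 5, 1, 2}

opens ⊆ A: ∅, {4, 3}; union → int = {4, 3}
complement {2}; its interior ∅; cl(A) = X∖∅ = {6, 0, 4, 3, 5, 1, 2}
boundary = {6, 0, 4, 3, 5, 1, 2} ∖ {4, 3} = {6, 0, 5, 1, 2}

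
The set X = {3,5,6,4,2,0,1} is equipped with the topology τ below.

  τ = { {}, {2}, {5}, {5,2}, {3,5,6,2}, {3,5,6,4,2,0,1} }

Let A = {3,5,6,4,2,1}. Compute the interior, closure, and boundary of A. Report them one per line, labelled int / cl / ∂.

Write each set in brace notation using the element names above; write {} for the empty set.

U open, U⊆A: {}, {2}, {5}, {5,2}, {3,5,6,2}. int(A) = ⋃ = {3,5,6,2}
X∖A={0}, int(X∖A)={}, hence cl(A)={3,5,6,4,2,0,1}
∂A: remove int from cl → {4,0,1}

int(A) = {3,5,6,2}
cl(A)  = {3,5,6,4,2,0,1}
∂A     = {4,0,1}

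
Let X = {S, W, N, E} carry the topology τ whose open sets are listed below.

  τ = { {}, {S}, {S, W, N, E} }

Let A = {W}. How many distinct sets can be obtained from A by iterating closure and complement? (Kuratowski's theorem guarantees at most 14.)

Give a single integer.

6

cl via duality: int({S, N, E}) = {S}, so X∖{S} = {W, N, E}
Write k for closure, c for complement:
  1. A     = {W}
  2. kA    = {W, N, E}
  3. cA    = {S, N, E}
  4. ckA   = {S}
  5. kcA   = {S, W, N, E}
  6. ckcA  = {}
applying k or c yields no new set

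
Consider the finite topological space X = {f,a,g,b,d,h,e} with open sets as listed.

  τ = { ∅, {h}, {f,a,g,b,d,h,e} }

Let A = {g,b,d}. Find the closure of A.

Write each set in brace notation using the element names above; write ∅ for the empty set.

X∖A={f,a,h,e}, int(X∖A)={h}, hence cl(A)={f,a,g,b,d,e}

{f,a,g,b,d,e}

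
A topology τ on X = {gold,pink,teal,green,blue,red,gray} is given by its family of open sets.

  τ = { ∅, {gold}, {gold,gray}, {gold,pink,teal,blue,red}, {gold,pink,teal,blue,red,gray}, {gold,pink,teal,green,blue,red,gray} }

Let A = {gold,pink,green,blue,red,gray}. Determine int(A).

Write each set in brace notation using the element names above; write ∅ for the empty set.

U open, U⊆A: ∅, {gold}, {gold,gray}. int(A) = ⋃ = {gold,gray}

{gold,gray}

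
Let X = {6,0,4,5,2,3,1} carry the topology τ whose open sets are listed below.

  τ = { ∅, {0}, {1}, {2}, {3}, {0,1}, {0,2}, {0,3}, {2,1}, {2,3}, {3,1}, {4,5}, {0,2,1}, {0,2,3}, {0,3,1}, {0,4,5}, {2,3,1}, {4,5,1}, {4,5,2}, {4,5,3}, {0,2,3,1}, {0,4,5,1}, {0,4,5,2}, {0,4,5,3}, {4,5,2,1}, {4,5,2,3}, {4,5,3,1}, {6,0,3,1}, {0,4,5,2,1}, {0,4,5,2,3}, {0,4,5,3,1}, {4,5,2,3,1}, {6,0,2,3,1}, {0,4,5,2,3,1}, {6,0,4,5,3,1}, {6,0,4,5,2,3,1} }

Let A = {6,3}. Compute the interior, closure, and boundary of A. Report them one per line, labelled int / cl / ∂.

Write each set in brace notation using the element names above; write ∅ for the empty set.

interior: largest open inside A is {3} (from ∅, {3})
cl via duality: int({0,4,5,2,1}) = {0,4,5,2,1}, so X∖{0,4,5,2,1} = {6,3}
cl∖int = {6}

int(A) = {3}
cl(A)  = {6,3}
∂A     = {6}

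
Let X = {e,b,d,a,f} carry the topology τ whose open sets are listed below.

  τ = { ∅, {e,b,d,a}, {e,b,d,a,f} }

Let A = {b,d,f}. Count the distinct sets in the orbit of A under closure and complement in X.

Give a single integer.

complement {e,a}; its interior ∅; cl(A) = X∖∅ = {e,b,d,a,f}
With k = closure, c = complement:
  1. A     = {b,d,f}
  2. kA    = {e,b,d,a,f}
  3. cA    = {e,a}
  4. ckA   = ∅
k, c of each give nothing new

4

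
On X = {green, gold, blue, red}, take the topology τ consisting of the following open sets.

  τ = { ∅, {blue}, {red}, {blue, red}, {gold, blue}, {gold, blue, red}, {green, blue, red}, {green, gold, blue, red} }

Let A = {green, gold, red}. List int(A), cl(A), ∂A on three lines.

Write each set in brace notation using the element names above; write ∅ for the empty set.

int(A) = {red}
cl(A)  = {green, gold, red}
∂A     = {green, gold}

open subsets of A: ∅, {red}; so int(A) = {red}
closure: X∖int(X∖A) = X∖{blue} = {green, gold, red}
∂A = {green, gold, red} minus {red} = {green, gold}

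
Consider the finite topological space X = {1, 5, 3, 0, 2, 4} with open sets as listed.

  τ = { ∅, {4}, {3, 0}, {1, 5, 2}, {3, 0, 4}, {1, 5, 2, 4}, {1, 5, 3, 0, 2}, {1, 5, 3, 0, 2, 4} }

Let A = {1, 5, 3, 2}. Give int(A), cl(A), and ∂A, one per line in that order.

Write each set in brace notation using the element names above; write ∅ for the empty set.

interior: largest open inside A is {1, 5, 2} (from ∅, {1, 5, 2})
cl via duality: int({0, 4}) = {4}, so X∖{4} = {1, 5, 3, 0, 2}
cl∖int = {3, 0}

int(A) = {1, 5, 2}
cl(A)  = {1, 5, 3, 0, 2}
∂A     = {3, 0}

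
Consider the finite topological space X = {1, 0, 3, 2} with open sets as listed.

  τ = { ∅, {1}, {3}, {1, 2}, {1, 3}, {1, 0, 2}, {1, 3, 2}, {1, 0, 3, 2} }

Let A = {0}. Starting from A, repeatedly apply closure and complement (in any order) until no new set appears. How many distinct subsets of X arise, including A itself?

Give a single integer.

4

cl via duality: int({1, 3, 2}) = {1, 3, 2}, so X∖{1, 3, 2} = {0}
Write k for closure, c for complement:
  1. A     = {0}
  2. cA    = {1, 3, 2}
  3. kcA   = {1, 0, 3, 2}
  4. ckcA  = ∅
applying k or c yields no new set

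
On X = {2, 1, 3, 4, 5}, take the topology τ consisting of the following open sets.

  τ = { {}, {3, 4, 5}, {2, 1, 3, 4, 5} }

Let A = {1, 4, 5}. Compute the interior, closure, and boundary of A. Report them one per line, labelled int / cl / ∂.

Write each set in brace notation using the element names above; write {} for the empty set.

opens ⊆ A: {}; union → int = {}
complement {2, 3}; its interior {}; cl(A) = X∖{} = {2, 1, 3, 4, 5}
boundary = {2, 1, 3, 4, 5} ∖ {} = {2, 1, 3, 4, 5}

int(A) = {}
cl(A)  = {2, 1, 3, 4, 5}
∂A     = {2, 1, 3, 4, 5}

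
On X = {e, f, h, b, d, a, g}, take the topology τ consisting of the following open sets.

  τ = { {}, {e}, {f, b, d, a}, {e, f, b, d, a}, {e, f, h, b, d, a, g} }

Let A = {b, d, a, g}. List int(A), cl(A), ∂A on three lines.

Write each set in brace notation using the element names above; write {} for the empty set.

int(A) = {}
cl(A)  = {f, h, b, d, a, g}
∂A     = {f, h, b, d, a, g}

open subsets of A: {}; so int(A) = {}
closure: X∖int(X∖A) = X∖{e} = {f, h, b, d, a, g}
∂A = {f, h, b, d, a, g} minus {} = {f, h, b, d, a, g}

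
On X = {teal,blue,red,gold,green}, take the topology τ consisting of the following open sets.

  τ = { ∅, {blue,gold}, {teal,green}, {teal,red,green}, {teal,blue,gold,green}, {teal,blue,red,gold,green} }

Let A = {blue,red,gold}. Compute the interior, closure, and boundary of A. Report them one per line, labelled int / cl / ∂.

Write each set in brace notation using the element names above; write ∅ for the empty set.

interior: largest open inside A is {blue,gold} (from ∅, {blue,gold})
cl via duality: int({teal,green}) = {teal,green}, so X∖{teal,green} = {blue,red,gold}
cl∖int = {red}

int(A) = {blue,gold}
cl(A)  = {blue,red,gold}
∂A     = {red}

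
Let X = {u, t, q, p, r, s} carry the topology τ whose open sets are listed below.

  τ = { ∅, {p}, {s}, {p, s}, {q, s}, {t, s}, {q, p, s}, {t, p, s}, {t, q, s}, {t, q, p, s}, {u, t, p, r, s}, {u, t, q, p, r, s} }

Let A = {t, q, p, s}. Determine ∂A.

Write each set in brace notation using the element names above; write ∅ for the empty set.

{u, r}

interior: largest open inside A is {t, q, p, s} (from ∅, {s}, {p}, {q, s}, {p, s}, {t, s}, {t, p, s}, {t, q, s}, {q, p, s}, {t, q, p, s})
cl via duality: int({u, r}) = ∅, so X∖∅ = {u, t, q, p, r, s}
cl∖int = {u, r}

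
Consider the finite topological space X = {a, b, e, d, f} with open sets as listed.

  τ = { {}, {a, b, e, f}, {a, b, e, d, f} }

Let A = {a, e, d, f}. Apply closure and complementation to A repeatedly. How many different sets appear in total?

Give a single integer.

4

closure: X∖int(X∖A) = X∖{} = {a, b, e, d, f}
Let k=closure and c=complement:
  1. A     = {a, e, d, f}
  2. kA    = {a, b, e, d, f}
  3. cA    = {b}
  4. ckA   = {}
— saturated at 4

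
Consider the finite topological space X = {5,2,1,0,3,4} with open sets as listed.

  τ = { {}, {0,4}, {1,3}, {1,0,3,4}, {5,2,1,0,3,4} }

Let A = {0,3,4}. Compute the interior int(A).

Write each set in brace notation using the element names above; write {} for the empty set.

{0,4}

interior: largest open inside A is {0,4} (from {}, {0,4})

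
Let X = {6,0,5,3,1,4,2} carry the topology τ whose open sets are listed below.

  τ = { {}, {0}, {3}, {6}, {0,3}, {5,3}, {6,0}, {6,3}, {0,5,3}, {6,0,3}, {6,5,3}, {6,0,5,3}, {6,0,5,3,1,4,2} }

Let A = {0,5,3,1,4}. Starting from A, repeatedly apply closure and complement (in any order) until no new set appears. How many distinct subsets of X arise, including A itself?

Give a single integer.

6

X∖A={6,2}, int(X∖A)={6}, hence cl(A)={0,5,3,1,4,2}
Orbit (k=closure, c=complement):
  1. A     = {0,5,3,1,4}
  2. kA    = {0,5,3,1,4,2}
  3. cA    = {6,2}
  4. ckA   = {6}
  5. kcA   = {6,1,4,2}
  6. ckcA  = {0,5,3}
(closed under both — stop)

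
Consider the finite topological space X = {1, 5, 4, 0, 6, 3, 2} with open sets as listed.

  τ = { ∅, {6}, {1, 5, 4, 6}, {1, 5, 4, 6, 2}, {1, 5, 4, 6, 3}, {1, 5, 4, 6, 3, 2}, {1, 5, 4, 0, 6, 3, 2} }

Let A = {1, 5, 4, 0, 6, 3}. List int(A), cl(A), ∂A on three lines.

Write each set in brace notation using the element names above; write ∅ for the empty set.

int(A) = {1, 5, 4, 6, 3}
cl(A)  = {1, 5, 4, 0, 6, 3, 2}
∂A     = {0, 2}

opens ⊆ A: ∅, {6}, {1, 5, 4, 6}, {1, 5, 4, 6, 3}; union → int = {1, 5, 4, 6, 3}
complement {2}; its interior ∅; cl(A) = X∖∅ = {1, 5, 4, 0, 6, 3, 2}
boundary = {1, 5, 4, 0, 6, 3, 2} ∖ {1, 5, 4, 6, 3} = {0, 2}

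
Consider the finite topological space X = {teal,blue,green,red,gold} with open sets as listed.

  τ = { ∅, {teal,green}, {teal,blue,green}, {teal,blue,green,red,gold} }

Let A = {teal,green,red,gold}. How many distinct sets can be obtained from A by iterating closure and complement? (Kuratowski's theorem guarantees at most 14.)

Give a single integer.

complement {blue}; its interior ∅; cl(A) = X∖∅ = {teal,blue,green,red,gold}
With k = closure, c = complement:
  1. A     = {teal,green,red,gold}
  2. kA    = {teal,blue,green,red,gold}
  3. cA    = {blue}
  4. ckA   = ∅
  5. kcA   = {blue,red,gold}
  6. ckcA  = {teal,green}
k, c of each give nothing new

6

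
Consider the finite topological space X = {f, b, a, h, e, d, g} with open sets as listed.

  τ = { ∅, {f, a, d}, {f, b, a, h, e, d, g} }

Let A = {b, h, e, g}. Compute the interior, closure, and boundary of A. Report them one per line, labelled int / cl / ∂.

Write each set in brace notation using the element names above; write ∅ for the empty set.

interior: largest open inside A is ∅ (from ∅)
cl via duality: int({f, a, d}) = {f, a, d}, so X∖{f, a, d} = {b, h, e, g}
cl∖int = {b, h, e, g}

int(A) = ∅
cl(A)  = {b, h, e, g}
∂A     = {b, h, e, g}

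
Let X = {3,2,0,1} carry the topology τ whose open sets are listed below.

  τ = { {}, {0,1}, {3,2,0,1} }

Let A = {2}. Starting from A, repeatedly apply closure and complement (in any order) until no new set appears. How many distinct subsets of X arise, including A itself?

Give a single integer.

X∖A={3,0,1}, int(X∖A)={0,1}, hence cl(A)={3,2}
Orbit (k=closure, c=complement):
  1. A     = {2}
  2. kA    = {3,2}
  3. cA    = {3,0,1}
  4. ckA   = {0,1}
  5. kcA   = {3,2,0,1}
  6. ckcA  = {}
(closed under both — stop)

6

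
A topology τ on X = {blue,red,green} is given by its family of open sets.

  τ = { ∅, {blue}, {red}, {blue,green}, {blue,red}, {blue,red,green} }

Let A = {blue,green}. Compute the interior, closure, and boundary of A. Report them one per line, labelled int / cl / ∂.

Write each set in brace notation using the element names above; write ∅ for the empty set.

opens ⊆ A: ∅, {blue}, {blue,green}; union → int = {blue,green}
complement {red}; its interior {red}; cl(A) = X∖{red} = {blue,green}
boundary = {blue,green} ∖ {blue,green} = ∅

int(A) = {blue,green}
cl(A)  = {blue,green}
∂A     = ∅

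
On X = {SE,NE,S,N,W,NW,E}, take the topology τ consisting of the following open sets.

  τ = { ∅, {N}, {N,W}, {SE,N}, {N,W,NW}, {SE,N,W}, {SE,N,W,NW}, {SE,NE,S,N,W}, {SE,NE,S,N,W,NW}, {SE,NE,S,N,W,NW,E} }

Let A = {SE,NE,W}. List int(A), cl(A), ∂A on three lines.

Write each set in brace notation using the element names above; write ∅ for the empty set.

opens ⊆ A: ∅; union → int = ∅
complement {S,N,NW,E}; its interior {N}; cl(A) = X∖{N} = {SE,NE,S,W,NW,E}
boundary = {SE,NE,S,W,NW,E} ∖ ∅ = {SE,NE,S,W,NW,E}

int(A) = ∅
cl(A)  = {SE,NE,S,W,NW,E}
∂A     = {SE,NE,S,W,NW,E}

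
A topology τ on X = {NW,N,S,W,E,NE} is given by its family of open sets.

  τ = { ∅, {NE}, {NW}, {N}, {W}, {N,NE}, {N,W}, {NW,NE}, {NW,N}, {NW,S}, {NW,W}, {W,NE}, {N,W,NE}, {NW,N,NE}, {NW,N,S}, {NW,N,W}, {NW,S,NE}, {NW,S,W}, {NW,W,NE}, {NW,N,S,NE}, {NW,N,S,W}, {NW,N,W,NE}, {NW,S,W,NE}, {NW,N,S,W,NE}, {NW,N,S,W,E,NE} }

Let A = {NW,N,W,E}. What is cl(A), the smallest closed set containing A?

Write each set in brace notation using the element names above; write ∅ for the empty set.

{NW,N,S,W,E}

closure: X∖int(X∖A) = X∖{NE} = {NW,N,S,W,E}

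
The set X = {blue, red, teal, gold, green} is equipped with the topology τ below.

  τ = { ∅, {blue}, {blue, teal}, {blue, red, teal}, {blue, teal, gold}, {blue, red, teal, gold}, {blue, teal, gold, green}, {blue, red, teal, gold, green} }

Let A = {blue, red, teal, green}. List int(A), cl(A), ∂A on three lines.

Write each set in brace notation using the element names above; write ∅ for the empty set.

U open, U⊆A: ∅, {blue}, {blue, teal}, {blue, red, teal}. int(A) = ⋃ = {blue, red, teal}
X∖A={gold}, int(X∖A)=∅, hence cl(A)={blue, red, teal, gold, green}
∂A: remove int from cl → {gold, green}

int(A) = {blue, red, teal}
cl(A)  = {blue, red, teal, gold, green}
∂A     = {gold, green}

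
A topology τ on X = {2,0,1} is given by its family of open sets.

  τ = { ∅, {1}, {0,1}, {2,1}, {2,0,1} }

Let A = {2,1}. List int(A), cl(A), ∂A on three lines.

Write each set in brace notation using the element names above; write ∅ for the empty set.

interior: largest open inside A is {2,1} (from ∅, {1}, {2,1})
cl via duality: int({0}) = ∅, so X∖∅ = {2,0,1}
cl∖int = {0}

int(A) = {2,1}
cl(A)  = {2,0,1}
∂A     = {0}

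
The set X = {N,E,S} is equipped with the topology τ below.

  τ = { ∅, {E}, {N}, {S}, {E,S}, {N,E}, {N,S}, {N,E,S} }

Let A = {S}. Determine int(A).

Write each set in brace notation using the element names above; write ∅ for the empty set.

{S}

U open, U⊆A: ∅, {S}. int(A) = ⋃ = {S}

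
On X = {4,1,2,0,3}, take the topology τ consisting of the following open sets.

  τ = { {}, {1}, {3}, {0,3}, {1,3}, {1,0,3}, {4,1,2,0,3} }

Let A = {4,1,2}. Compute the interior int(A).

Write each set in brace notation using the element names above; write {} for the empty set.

{1}

U open, U⊆A: {}, {1}. int(A) = ⋃ = {1}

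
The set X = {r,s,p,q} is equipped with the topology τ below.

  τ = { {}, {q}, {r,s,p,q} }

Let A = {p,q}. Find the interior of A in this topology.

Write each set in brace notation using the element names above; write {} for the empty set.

{q}

U open, U⊆A: {}, {q}. int(A) = ⋃ = {q}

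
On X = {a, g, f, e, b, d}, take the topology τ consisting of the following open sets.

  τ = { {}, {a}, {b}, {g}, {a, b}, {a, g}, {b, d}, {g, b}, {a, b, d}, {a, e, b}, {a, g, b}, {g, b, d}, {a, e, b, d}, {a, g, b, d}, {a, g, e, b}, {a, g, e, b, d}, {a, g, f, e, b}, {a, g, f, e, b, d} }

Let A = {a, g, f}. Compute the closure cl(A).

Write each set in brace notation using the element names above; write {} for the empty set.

{a, g, f, e}

closure: X∖int(X∖A) = X∖{b, d} = {a, g, f, e}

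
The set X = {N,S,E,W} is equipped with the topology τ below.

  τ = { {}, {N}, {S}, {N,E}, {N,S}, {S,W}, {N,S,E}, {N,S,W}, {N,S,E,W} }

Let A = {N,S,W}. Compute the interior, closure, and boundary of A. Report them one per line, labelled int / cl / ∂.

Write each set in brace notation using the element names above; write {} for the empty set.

open subsets of A: {}, {S}, {N}, {N,S}, {S,W}, {N,S,W}; so int(A) = {N,S,W}
closure: X∖int(X∖A) = X∖{} = {N,S,E,W}
∂A = {N,S,E,W} minus {N,S,W} = {E}

int(A) = {N,S,W}
cl(A)  = {N,S,E,W}
∂A     = {E}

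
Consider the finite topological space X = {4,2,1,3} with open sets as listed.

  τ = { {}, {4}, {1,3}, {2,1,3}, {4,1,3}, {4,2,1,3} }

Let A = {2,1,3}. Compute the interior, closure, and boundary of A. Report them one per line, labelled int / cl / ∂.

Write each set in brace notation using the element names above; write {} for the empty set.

interior: largest open inside A is {2,1,3} (from {}, {1,3}, {2,1,3})
cl via duality: int({4}) = {4}, so X∖{4} = {2,1,3}
cl∖int = {}

int(A) = {2,1,3}
cl(A)  = {2,1,3}
∂A     = {}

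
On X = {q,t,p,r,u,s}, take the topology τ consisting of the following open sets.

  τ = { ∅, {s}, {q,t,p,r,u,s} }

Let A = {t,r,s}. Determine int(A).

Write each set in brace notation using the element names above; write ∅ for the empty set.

opens ⊆ A: ∅, {s}; union → int = {s}

{s}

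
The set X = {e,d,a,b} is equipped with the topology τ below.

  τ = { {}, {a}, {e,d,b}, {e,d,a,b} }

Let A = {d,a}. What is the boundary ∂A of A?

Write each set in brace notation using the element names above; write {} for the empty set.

interior: largest open inside A is {a} (from {}, {a})
cl via duality: int({e,b}) = {}, so X∖{} = {e,d,a,b}
cl∖int = {e,d,b}

{e,d,b}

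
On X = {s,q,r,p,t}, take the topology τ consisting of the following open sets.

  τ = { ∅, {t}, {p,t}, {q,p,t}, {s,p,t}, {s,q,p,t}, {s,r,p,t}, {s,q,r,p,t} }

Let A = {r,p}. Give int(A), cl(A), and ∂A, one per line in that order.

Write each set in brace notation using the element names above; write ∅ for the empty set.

U open, U⊆A: ∅. int(A) = ⋃ = ∅
X∖A={s,q,t}, int(X∖A)={t}, hence cl(A)={s,q,r,p}
∂A: remove int from cl → {s,q,r,p}

int(A) = ∅
cl(A)  = {s,q,r,p}
∂A     = {s,q,r,p}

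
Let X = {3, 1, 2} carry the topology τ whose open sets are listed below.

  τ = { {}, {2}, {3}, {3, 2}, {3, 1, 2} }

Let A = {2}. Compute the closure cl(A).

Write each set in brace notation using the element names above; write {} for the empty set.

cl via duality: int({3, 1}) = {3}, so X∖{3} = {1, 2}

{1, 2}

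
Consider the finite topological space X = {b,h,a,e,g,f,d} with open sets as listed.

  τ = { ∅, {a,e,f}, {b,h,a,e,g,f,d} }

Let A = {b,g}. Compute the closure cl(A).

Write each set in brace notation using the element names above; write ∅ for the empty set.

{b,h,g,d}

X∖A={h,a,e,f,d}, int(X∖A)={a,e,f}, hence cl(A)={b,h,g,d}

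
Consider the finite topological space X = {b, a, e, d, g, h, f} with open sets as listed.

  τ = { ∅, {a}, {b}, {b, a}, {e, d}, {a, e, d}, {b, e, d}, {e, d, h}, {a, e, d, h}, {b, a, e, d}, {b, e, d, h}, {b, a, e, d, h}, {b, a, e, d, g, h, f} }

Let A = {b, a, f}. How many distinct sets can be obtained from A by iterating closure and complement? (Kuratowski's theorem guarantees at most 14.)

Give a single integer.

6

closure: X∖int(X∖A) = X∖{e, d, h} = {b, a, g, f}
Let k=closure and c=complement:
  1. A     = {b, a, f}
  2. kA    = {b, a, g, f}
  3. cA    = {e, d, g, h}
  4. ckA   = {e, d, h}
  5. kcA   = {e, d, g, h, f}
  6. ckcA  = {b, a}
— saturated at 6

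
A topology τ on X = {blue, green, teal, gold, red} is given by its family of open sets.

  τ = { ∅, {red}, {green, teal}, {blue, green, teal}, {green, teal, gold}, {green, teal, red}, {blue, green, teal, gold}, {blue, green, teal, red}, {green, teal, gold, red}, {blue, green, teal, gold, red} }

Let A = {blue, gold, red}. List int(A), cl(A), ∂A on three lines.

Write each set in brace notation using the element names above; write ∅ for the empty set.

open subsets of A: ∅, {red}; so int(A) = {red}
closure: X∖int(X∖A) = X∖{green, teal} = {blue, gold, red}
∂A = {blue, gold, red} minus {red} = {blue, gold}

int(A) = {red}
cl(A)  = {blue, gold, red}
∂A     = {blue, gold}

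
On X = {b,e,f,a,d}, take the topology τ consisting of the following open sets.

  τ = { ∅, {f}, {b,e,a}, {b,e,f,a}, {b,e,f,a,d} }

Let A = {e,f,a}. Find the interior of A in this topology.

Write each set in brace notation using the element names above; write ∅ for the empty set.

{f}

interior: largest open inside A is {f} (from ∅, {f})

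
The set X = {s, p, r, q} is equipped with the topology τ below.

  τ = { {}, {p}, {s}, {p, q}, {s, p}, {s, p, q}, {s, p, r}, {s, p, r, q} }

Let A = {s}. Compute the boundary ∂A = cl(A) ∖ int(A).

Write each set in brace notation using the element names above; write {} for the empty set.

opens ⊆ A: {}, {s}; union → int = {s}
complement {p, r, q}; its interior {p, q}; cl(A) = X∖{p, q} = {s, r}
boundary = {s, r} ∖ {s} = {r}

{r}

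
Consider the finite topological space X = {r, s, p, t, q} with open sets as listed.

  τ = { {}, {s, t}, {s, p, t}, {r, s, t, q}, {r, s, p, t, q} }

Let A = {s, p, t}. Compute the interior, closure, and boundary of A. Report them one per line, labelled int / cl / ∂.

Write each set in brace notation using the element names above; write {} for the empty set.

int(A) = {s, p, t}
cl(A)  = {r, s, p, t, q}
∂A     = {r, q}

U open, U⊆A: {}, {s, t}, {s, p, t}. int(A) = ⋃ = {s, p, t}
X∖A={r, q}, int(X∖A)={}, hence cl(A)={r, s, p, t, q}
∂A: remove int from cl → {r, q}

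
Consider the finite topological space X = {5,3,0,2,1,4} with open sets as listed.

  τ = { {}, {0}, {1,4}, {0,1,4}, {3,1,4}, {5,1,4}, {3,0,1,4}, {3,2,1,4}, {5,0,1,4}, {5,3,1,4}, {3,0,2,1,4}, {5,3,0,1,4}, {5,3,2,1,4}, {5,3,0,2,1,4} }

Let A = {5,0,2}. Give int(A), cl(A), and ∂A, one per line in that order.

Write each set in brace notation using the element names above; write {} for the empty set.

interior: largest open inside A is {0} (from {}, {0})
cl via duality: int({3,1,4}) = {3,1,4}, so X∖{3,1,4} = {5,0,2}
cl∖int = {5,2}

int(A) = {0}
cl(A)  = {5,0,2}
∂A     = {5,2}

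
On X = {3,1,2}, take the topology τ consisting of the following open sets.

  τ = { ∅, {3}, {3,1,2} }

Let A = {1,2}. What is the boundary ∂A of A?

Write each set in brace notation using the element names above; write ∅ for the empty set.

interior: largest open inside A is ∅ (from ∅)
cl via duality: int({3}) = {3}, so X∖{3} = {1,2}
cl∖int = {1,2}

{1,2}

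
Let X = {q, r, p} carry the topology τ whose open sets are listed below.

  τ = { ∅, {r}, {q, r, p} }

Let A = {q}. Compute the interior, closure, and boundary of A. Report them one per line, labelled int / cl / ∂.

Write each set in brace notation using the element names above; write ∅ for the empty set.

int(A) = ∅
cl(A)  = {q, p}
∂A     = {q, p}

opens ⊆ A: ∅; union → int = ∅
complement {r, p}; its interior {r}; cl(A) = X∖{r} = {q, p}
boundary = {q, p} ∖ ∅ = {q, p}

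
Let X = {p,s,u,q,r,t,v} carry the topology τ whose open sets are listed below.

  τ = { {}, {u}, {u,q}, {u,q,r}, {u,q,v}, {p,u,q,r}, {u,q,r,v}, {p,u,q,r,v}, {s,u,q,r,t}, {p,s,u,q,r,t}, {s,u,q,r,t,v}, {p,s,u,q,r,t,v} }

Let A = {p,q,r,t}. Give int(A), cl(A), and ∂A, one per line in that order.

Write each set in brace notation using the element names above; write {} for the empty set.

int(A) = {}
cl(A)  = {p,s,q,r,t,v}
∂A     = {p,s,q,r,t,v}

opens ⊆ A: {}; union → int = {}
complement {s,u,v}; its interior {u}; cl(A) = X∖{u} = {p,s,q,r,t,v}
boundary = {p,s,q,r,t,v} ∖ {} = {p,s,q,r,t,v}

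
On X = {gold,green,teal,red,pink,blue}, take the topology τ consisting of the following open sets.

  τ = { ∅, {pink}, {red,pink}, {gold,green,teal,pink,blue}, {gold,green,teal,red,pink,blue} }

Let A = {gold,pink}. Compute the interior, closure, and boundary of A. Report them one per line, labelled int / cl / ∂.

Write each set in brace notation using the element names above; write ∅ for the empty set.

U open, U⊆A: ∅, {pink}. int(A) = ⋃ = {pink}
X∖A={green,teal,red,blue}, int(X∖A)=∅, hence cl(A)={gold,green,teal,red,pink,blue}
∂A: remove int from cl → {gold,green,teal,red,blue}

int(A) = {pink}
cl(A)  = {gold,green,teal,red,pink,blue}
∂A     = {gold,green,teal,red,blue}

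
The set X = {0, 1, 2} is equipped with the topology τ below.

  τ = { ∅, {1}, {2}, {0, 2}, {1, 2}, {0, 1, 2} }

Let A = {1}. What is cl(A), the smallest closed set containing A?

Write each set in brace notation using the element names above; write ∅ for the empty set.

{1}

X∖A={0, 2}, int(X∖A)={0, 2}, hence cl(A)={1}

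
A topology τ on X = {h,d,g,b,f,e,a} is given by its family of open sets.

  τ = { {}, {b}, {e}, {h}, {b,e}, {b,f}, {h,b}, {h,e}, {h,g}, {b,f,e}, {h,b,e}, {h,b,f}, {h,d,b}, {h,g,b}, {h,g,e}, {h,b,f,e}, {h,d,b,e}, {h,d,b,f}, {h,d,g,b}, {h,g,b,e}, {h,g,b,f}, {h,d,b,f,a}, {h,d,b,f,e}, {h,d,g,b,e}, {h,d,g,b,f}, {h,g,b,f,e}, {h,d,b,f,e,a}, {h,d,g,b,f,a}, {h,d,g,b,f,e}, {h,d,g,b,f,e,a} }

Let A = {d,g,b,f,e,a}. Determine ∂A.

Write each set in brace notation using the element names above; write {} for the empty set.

interior: largest open inside A is {b,f,e} (from {}, {b}, {e}, {b,f}, {b,e}, {b,f,e})
cl via duality: int({h}) = {h}, so X∖{h} = {d,g,b,f,e,a}
cl∖int = {d,g,a}

{d,g,a}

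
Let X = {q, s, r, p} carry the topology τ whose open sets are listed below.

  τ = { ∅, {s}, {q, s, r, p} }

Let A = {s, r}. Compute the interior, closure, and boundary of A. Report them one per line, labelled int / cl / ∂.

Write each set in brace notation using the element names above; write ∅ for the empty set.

open subsets of A: ∅, {s}; so int(A) = {s}
closure: X∖int(X∖A) = X∖∅ = {q, s, r, p}
∂A = {q, s, r, p} minus {s} = {q, r, p}

int(A) = {s}
cl(A)  = {q, s, r, p}
∂A     = {q, r, p}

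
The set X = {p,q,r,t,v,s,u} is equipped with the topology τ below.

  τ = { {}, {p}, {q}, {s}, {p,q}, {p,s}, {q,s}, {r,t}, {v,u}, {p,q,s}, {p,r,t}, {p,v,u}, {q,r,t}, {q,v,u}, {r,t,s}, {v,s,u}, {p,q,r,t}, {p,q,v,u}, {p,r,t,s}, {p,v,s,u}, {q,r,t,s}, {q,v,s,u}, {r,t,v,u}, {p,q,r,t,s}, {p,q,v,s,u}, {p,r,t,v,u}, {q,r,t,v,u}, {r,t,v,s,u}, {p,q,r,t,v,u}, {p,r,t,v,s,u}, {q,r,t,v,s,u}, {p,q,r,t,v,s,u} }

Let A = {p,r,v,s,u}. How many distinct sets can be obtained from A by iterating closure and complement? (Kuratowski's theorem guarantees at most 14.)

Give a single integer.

X∖A={q,t}, int(X∖A)={q}, hence cl(A)={p,r,t,v,s,u}
Orbit (k=closure, c=complement):
  1. A     = {p,r,v,s,u}
  2. kA    = {p,r,t,v,s,u}
  3. cA    = {q,t}
  4. ckA   = {q}
  5. kcA   = {q,r,t}
  6. ckcA  = {p,v,s,u}
(closed under both — stop)

6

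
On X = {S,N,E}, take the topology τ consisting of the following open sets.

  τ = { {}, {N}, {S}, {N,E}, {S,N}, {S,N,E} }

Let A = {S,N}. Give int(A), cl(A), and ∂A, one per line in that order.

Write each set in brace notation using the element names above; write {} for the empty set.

int(A) = {S,N}
cl(A)  = {S,N,E}
∂A     = {E}

U open, U⊆A: {}, {S}, {N}, {S,N}. int(A) = ⋃ = {S,N}
X∖A={E}, int(X∖A)={}, hence cl(A)={S,N,E}
∂A: remove int from cl → {E}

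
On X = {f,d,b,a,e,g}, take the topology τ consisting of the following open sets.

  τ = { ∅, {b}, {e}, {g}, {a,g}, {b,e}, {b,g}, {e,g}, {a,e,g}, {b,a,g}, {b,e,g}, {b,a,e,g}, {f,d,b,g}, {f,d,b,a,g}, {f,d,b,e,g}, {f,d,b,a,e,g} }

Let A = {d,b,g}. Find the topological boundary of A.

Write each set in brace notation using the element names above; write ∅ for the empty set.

{f,d,a}

interior: largest open inside A is {b,g} (from ∅, {b}, {g}, {b,g})
cl via duality: int({f,a,e}) = {e}, so X∖{e} = {f,d,b,a,g}
cl∖int = {f,d,a}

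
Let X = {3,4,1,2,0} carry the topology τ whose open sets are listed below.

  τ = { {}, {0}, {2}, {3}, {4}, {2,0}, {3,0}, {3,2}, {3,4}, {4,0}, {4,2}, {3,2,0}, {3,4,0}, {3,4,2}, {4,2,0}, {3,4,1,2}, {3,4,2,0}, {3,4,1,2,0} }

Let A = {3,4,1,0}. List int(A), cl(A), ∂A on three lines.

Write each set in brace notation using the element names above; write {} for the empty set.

int(A) = {3,4,0}
cl(A)  = {3,4,1,0}
∂A     = {1}

open subsets of A: {}, {0}, {4}, {3}, {3,4}, {4,0}, {3,0}, {3,4,0}; so int(A) = {3,4,0}
closure: X∖int(X∖A) = X∖{2} = {3,4,1,0}
∂A = {3,4,1,0} minus {3,4,0} = {1}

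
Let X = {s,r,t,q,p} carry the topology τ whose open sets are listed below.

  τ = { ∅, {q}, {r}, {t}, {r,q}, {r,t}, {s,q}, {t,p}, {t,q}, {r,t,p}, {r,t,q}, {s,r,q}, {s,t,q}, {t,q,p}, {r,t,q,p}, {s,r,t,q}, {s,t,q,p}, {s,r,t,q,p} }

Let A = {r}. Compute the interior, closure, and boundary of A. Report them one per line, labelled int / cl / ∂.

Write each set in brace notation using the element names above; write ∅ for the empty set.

int(A) = {r}
cl(A)  = {r}
∂A     = ∅

opens ⊆ A: ∅, {r}; union → int = {r}
complement {s,t,q,p}; its interior {s,t,q,p}; cl(A) = X∖{s,t,q,p} = {r}
boundary = {r} ∖ {r} = ∅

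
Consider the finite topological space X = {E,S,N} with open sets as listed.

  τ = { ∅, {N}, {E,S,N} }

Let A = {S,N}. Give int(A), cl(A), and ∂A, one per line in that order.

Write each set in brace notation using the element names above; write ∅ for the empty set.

int(A) = {N}
cl(A)  = {E,S,N}
∂A     = {E,S}

opens ⊆ A: ∅, {N}; union → int = {N}
complement {E}; its interior ∅; cl(A) = X∖∅ = {E,S,N}
boundary = {E,S,N} ∖ {N} = {E,S}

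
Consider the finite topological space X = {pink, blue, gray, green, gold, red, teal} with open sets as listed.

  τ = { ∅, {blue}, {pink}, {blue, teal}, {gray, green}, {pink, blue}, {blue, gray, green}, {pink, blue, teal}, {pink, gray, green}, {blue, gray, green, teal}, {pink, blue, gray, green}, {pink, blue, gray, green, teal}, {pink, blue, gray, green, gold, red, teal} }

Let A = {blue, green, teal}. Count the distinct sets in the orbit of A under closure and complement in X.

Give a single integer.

complement {pink, gray, gold, red}; its interior {pink}; cl(A) = X∖{pink} = {blue, gray, green, gold, red, teal}
With k = closure, c = complement:
  1. A     = {blue, green, teal}
  2. kA    = {blue, gray, green, gold, red, teal}
  3. cA    = {pink, gray, gold, red}
  4. ckA   = {pink}
  5. kcA   = {pink, gray, green, gold, red}
  6. kckA  = {pink, gold, red}
  7. ckcA  = {blue, teal}
  8. ckckA = {blue, gray, green, teal}
  9. kckcA = {blue, gold, red, teal}
  10. ckckcA = {pink, gray, green}
k, c of each give nothing new

10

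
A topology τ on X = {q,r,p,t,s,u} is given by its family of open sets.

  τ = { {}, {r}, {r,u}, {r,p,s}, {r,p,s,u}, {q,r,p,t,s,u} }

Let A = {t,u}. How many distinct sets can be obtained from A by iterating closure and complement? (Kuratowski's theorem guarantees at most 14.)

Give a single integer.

complement {q,r,p,s}; its interior {r,p,s}; cl(A) = X∖{r,p,s} = {q,t,u}
With k = closure, c = complement:
  1. A     = {t,u}
  2. kA    = {q,t,u}
  3. cA    = {q,r,p,s}
  4. ckA   = {r,p,s}
  5. kcA   = {q,r,p,t,s,u}
  6. ckcA  = {}
k, c of each give nothing new

6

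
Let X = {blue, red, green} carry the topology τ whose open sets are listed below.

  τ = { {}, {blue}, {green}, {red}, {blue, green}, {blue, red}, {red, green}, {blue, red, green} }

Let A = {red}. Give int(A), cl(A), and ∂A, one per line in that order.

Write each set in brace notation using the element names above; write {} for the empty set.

open subsets of A: {}, {red}; so int(A) = {red}
closure: X∖int(X∖A) = X∖{blue, green} = {red}
∂A = {red} minus {red} = {}

int(A) = {red}
cl(A)  = {red}
∂A     = {}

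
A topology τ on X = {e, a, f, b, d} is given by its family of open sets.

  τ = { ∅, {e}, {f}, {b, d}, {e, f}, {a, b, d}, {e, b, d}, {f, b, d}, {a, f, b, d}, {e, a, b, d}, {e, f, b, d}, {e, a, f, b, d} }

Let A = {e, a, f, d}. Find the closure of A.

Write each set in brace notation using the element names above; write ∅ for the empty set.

{e, a, f, b, d}

complement {b}; its interior ∅; cl(A) = X∖∅ = {e, a, f, b, d}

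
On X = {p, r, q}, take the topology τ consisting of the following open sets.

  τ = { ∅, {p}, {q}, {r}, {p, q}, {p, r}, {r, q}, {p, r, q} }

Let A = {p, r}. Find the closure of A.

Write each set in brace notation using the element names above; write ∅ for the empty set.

cl via duality: int({q}) = {q}, so X∖{q} = {p, r}

{p, r}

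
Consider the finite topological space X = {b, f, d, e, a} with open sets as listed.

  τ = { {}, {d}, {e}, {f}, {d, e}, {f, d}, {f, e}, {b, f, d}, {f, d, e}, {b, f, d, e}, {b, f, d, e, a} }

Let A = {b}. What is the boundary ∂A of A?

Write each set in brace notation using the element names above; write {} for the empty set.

open subsets of A: {}; so int(A) = {}
closure: X∖int(X∖A) = X∖{f, d, e} = {b, a}
∂A = {b, a} minus {} = {b, a}

{b, a}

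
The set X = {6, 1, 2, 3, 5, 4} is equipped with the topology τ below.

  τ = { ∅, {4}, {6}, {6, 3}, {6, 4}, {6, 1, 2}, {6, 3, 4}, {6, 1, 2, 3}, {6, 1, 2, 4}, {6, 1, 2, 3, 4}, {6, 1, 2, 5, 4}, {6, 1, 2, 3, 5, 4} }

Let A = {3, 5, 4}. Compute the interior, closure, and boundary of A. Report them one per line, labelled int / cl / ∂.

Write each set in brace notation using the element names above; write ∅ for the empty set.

int(A) = {4}
cl(A)  = {3, 5, 4}
∂A     = {3, 5}

opens ⊆ A: ∅, {4}; union → int = {4}
complement {6, 1, 2}; its interior {6, 1, 2}; cl(A) = X∖{6, 1, 2} = {3, 5, 4}
boundary = {3, 5, 4} ∖ {4} = {3, 5}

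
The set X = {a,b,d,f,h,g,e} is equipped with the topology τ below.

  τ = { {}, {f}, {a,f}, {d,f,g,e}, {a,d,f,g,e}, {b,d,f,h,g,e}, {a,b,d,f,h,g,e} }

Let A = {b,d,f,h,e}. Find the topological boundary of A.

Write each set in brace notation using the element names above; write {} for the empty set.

opens ⊆ A: {}, {f}; union → int = {f}
complement {a,g}; its interior {}; cl(A) = X∖{} = {a,b,d,f,h,g,e}
boundary = {a,b,d,f,h,g,e} ∖ {f} = {a,b,d,h,g,e}

{a,b,d,h,g,e}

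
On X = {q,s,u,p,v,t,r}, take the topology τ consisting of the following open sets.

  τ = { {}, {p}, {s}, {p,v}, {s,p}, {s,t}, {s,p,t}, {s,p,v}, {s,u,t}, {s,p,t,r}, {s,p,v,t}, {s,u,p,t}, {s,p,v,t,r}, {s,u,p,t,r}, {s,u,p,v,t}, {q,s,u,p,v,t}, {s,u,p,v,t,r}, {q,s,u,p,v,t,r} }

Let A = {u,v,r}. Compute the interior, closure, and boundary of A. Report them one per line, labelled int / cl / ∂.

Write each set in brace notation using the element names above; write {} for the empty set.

int(A) = {}
cl(A)  = {q,u,v,r}
∂A     = {q,u,v,r}

U open, U⊆A: {}. int(A) = ⋃ = {}
X∖A={q,s,p,t}, int(X∖A)={s,p,t}, hence cl(A)={q,u,v,r}
∂A: remove int from cl → {q,u,v,r}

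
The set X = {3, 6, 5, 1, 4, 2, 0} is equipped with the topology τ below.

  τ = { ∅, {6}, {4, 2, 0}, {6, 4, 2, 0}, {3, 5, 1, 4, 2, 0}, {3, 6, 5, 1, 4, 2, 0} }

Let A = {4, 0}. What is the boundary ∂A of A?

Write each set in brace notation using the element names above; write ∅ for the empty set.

U open, U⊆A: ∅. int(A) = ⋃ = ∅
X∖A={3, 6, 5, 1, 2}, int(X∖A)={6}, hence cl(A)={3, 5, 1, 4, 2, 0}
∂A: remove int from cl → {3, 5, 1, 4, 2, 0}

{3, 5, 1, 4, 2, 0}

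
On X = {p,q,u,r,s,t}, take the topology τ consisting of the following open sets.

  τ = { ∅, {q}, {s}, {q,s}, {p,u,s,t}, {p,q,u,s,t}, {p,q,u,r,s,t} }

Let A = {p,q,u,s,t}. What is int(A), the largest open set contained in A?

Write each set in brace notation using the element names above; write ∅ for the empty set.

open subsets of A: ∅, {q}, {s}, {q,s}, {p,u,s,t}, {p,q,u,s,t}; so int(A) = {p,q,u,s,t}

{p,q,u,s,t}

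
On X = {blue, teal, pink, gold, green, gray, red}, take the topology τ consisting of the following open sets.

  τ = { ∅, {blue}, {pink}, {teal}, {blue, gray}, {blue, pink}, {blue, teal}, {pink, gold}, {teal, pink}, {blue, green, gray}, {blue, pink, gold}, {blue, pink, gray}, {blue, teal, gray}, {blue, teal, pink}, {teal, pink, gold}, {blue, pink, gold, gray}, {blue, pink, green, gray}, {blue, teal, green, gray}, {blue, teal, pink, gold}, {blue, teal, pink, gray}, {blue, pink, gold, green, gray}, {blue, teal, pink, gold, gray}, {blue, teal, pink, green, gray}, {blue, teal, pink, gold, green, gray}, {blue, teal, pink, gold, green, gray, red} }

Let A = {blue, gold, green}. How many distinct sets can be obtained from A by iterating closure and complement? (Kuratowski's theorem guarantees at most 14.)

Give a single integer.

X∖A={teal, pink, gray, red}, int(X∖A)={teal, pink}, hence cl(A)={blue, gold, green, gray, red}
Orbit (k=closure, c=complement):
  1. A     = {blue, gold, green}
  2. kA    = {blue, gold, green, gray, red}
  3. cA    = {teal, pink, gray, red}
  4. ckA   = {teal, pink}
  5. kcA   = {teal, pink, gold, green, gray, red}
  6. kckA  = {teal, pink, gold, red}
  7. ckcA  = {blue}
  8. ckckA = {blue, green, gray}
  9. kckcA = {blue, green, gray, red}
  10. ckckcA = {teal, pink, gold}
(closed under both — stop)

10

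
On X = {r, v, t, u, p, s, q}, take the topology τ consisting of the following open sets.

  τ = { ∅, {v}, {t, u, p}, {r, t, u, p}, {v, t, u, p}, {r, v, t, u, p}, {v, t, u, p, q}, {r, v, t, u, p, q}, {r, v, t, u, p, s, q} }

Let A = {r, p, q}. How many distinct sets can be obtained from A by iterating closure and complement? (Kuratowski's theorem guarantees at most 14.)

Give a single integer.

8

X∖A={v, t, u, s}, int(X∖A)={v}, hence cl(A)={r, t, u, p, s, q}
Orbit (k=closure, c=complement):
  1. A     = {r, p, q}
  2. kA    = {r, t, u, p, s, q}
  3. cA    = {v, t, u, s}
  4. ckA   = {v}
  5. kcA   = {r, v, t, u, p, s, q}
  6. kckA  = {v, s, q}
  7. ckcA  = ∅
  8. ckckA = {r, t, u, p}
(closed under both — stop)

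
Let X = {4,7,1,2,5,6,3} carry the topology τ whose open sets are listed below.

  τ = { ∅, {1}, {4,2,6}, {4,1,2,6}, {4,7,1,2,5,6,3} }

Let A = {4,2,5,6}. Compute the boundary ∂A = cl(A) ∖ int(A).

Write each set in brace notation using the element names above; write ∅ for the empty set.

U open, U⊆A: ∅, {4,2,6}. int(A) = ⋃ = {4,2,6}
X∖A={7,1,3}, int(X∖A)={1}, hence cl(A)={4,7,2,5,6,3}
∂A: remove int from cl → {7,5,3}

{7,5,3}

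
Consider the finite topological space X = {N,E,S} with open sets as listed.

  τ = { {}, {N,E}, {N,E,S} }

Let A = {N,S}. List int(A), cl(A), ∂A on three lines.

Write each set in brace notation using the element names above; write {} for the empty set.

int(A) = {}
cl(A)  = {N,E,S}
∂A     = {N,E,S}

open subsets of A: {}; so int(A) = {}
closure: X∖int(X∖A) = X∖{} = {N,E,S}
∂A = {N,E,S} minus {} = {N,E,S}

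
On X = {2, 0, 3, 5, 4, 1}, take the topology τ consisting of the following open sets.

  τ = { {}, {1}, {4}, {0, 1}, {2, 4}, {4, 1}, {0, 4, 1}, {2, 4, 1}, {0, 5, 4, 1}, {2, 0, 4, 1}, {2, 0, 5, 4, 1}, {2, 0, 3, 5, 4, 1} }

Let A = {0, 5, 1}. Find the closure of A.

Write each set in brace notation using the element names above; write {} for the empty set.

cl via duality: int({2, 3, 4}) = {2, 4}, so X∖{2, 4} = {0, 3, 5, 1}

{0, 3, 5, 1}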